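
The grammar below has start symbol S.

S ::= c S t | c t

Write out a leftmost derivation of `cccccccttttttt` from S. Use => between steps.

S => cSt => ccStt => cccSttt => ccccStttt => cccccSttttt => ccccccStttttt => cccccccttttttt

S => cSt   [S ::= c S t]
cSt => ccStt   [S ::= c S t]
ccStt => cccSttt   [S ::= c S t]
cccSttt => ccccStttt   [S ::= c S t]
ccccStttt => cccccSttttt   [S ::= c S t]
cccccSttttt => ccccccStttttt   [S ::= c S t]
ccccccStttttt => cccccccttttttt   [S ::= c t]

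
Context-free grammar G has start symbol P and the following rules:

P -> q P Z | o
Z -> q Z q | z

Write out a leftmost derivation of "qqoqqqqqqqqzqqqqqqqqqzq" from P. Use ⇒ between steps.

P⇒qPZ⇒qqPZZ⇒qqoZZ⇒qqoqZqZ⇒qqoqqZqqZ⇒qqoqqqZqqqZ⇒qqoqqqqZqqqqZ⇒qqoqqqqqZqqqqqZ⇒qqoqqqqqqZqqqqqqZ⇒qqoqqqqqqqZqqqqqqqZ⇒qqoqqqqqqqqZqqqqqqqqZ⇒qqoqqqqqqqqzqqqqqqqqZ⇒qqoqqqqqqqqzqqqqqqqqqZq⇒qqoqqqqqqqqzqqqqqqqqqzq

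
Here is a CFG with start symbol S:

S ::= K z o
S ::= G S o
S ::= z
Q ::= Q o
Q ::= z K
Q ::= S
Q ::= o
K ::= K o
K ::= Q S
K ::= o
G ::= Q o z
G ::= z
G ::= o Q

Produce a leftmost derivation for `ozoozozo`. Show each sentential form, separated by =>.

S=>GSo=>oQSo=>ozKSo=>ozKoSo=>ozQSoSo=>ozQoSoSo=>ozooSoSo=>ozoozoSo=>ozoozozo

S => GSo   [S ::= G S o]
GSo => oQSo   [G ::= o Q]
oQSo => ozKSo   [Q ::= z K]
ozKSo => ozKoSo   [K ::= K o]
ozKoSo => ozQSoSo   [K ::= Q S]
ozQSoSo => ozQoSoSo   [Q ::= Q o]
ozQoSoSo => ozooSoSo   [Q ::= o]
ozooSoSo => ozoozoSo   [S ::= z]
ozoozoSo => ozoozozo   [S ::= z]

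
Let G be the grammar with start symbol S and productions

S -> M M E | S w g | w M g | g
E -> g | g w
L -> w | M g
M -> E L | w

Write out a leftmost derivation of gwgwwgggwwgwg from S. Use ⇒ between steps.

S ⇒ Swg   [S -> S w g]
Swg ⇒ MMEwg   [S -> M M E]
MMEwg ⇒ ELMEwg   [M -> E L]
ELMEwg ⇒ gwLMEwg   [E -> g w]
gwLMEwg ⇒ gwMgMEwg   [L -> M g]
gwMgMEwg ⇒ gwELgMEwg   [M -> E L]
gwELgMEwg ⇒ gwgwLgMEwg   [E -> g w]
gwgwLgMEwg ⇒ gwgwMggMEwg   [L -> M g]
gwgwMggMEwg ⇒ gwgwwggMEwg   [M -> w]
gwgwwggMEwg ⇒ gwgwwggELEwg   [M -> E L]
gwgwwggELEwg ⇒ gwgwwgggwLEwg   [E -> g w]
gwgwwgggwLEwg ⇒ gwgwwgggwwEwg   [L -> w]
gwgwwgggwwEwg ⇒ gwgwwgggwwgwg   [E -> g]

S⇒Swg⇒MMEwg⇒ELMEwg⇒gwLMEwg⇒gwMgMEwg⇒gwELgMEwg⇒gwgwLgMEwg⇒gwgwMggMEwg⇒gwgwwggMEwg⇒gwgwwggELEwg⇒gwgwwgggwLEwg⇒gwgwwgggwwEwg⇒gwgwwgggwwgwg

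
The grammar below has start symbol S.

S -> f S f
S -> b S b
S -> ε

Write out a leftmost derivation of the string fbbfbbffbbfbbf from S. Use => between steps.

S => fSf => fbSbf => fbbSbbf => fbbfSfbbf => fbbfbSbfbbf => fbbfbbSbbfbbf => fbbfbbfSfbbfbbf => fbbfbbffbbfbbf

S => fSf   [S -> f S f]
fSf => fbSbf   [S -> b S b]
fbSbf => fbbSbbf   [S -> b S b]
fbbSbbf => fbbfSfbbf   [S -> f S f]
fbbfSfbbf => fbbfbSbfbbf   [S -> b S b]
fbbfbSbfbbf => fbbfbbSbbfbbf   [S -> b S b]
fbbfbbSbbfbbf => fbbfbbfSfbbfbbf   [S -> f S f]
fbbfbbfSfbbfbbf => fbbfbbffbbfbbf   [S -> ε]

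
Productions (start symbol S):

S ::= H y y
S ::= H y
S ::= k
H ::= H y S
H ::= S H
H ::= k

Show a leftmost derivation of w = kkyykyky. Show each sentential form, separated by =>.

S=>Hy=>SHy=>kHy=>kSHy=>kHyHy=>kSHyHy=>kHyyHyHy=>kkyyHyHy=>kkyykyHy=>kkyykyky

S => Hy   [S ::= H y]
Hy => SHy   [H ::= S H]
SHy => kHy   [S ::= k]
kHy => kSHy   [H ::= S H]
kSHy => kHyHy   [S ::= H y]
kHyHy => kSHyHy   [H ::= S H]
kSHyHy => kHyyHyHy   [S ::= H y y]
kHyyHyHy => kkyyHyHy   [H ::= k]
kkyyHyHy => kkyykyHy   [H ::= k]
kkyykyHy => kkyykyky   [H ::= k]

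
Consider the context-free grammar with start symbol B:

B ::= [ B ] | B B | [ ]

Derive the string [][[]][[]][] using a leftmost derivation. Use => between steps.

B=>BB=>BBB=>[]BB=>[]BBB=>[][B]BB=>[][[]]BB=>[][[]][B]B=>[][[]][[]]B=>[][[]][[]][]

B => BB   [B ::= B B]
BB => BBB   [B ::= B B]
BBB => []BB   [B ::= [ ]]
[]BB => []BBB   [B ::= B B]
[]BBB => [][B]BB   [B ::= [ B ]]
[][B]BB => [][[]]BB   [B ::= [ ]]
[][[]]BB => [][[]][B]B   [B ::= [ B ]]
[][[]][B]B => [][[]][[]]B   [B ::= [ ]]
[][[]][[]]B => [][[]][[]][]   [B ::= [ ]]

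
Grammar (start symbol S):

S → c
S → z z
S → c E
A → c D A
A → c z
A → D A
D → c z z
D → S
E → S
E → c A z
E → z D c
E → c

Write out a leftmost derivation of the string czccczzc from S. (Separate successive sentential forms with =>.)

S => cE   [S → c E]
cE => czDc   [E → z D c]
czDc => czSc   [D → S]
czSc => czcEc   [S → c E]
czcEc => czccAzc   [E → c A z]
czccAzc => czccczzc   [A → c z]

S => cE => czDc => czSc => czcEc => czccAzc => czccczzc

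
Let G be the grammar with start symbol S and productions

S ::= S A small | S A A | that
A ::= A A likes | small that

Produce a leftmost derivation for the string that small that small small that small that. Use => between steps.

S => S A A => S A small A A => that A small A A => that small that small A A => that small that small small that A => that small that small small that small that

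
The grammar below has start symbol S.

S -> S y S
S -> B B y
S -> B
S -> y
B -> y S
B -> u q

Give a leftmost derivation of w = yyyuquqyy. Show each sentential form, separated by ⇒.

S ⇒ BBy   [S -> B B y]
BBy ⇒ ySBy   [B -> y S]
ySBy ⇒ yyBy   [S -> y]
yyBy ⇒ yyySy   [B -> y S]
yyySy ⇒ yyyBByy   [S -> B B y]
yyyBByy ⇒ yyyuqByy   [B -> u q]
yyyuqByy ⇒ yyyuquqyy   [B -> u q]

S ⇒ BBy ⇒ ySBy ⇒ yyBy ⇒ yyySy ⇒ yyyBByy ⇒ yyyuqByy ⇒ yyyuquqyy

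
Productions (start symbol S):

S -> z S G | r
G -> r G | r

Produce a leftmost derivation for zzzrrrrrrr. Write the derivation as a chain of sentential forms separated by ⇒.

S ⇒ zSG   [S -> z S G]
zSG ⇒ zzSGG   [S -> z S G]
zzSGG ⇒ zzzSGGG   [S -> z S G]
zzzSGGG ⇒ zzzrGGG   [S -> r]
zzzrGGG ⇒ zzzrrGGG   [G -> r G]
zzzrrGGG ⇒ zzzrrrGG   [G -> r]
zzzrrrGG ⇒ zzzrrrrGG   [G -> r G]
zzzrrrrGG ⇒ zzzrrrrrG   [G -> r]
zzzrrrrrG ⇒ zzzrrrrrrG   [G -> r G]
zzzrrrrrrG ⇒ zzzrrrrrrr   [G -> r]

S ⇒ zSG ⇒ zzSGG ⇒ zzzSGGG ⇒ zzzrGGG ⇒ zzzrrGGG ⇒ zzzrrrGG ⇒ zzzrrrrGG ⇒ zzzrrrrrG ⇒ zzzrrrrrrG ⇒ zzzrrrrrrr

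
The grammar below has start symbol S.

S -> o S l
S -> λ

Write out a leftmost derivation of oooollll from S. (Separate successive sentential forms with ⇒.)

S⇒oSl⇒ooSll⇒oooSlll⇒ooooSllll⇒oooollll

S ⇒ oSl   [S -> o S l]
oSl ⇒ ooSll   [S -> o S l]
ooSll ⇒ oooSlll   [S -> o S l]
oooSlll ⇒ ooooSllll   [S -> o S l]
ooooSllll ⇒ oooollll   [S -> λ]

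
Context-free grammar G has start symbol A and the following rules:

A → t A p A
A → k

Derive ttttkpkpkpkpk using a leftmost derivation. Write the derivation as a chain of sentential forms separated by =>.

A => tApA => ttApApA => tttApApApA => ttttApApApApA => ttttkpApApApA => ttttkpkpApApA => ttttkpkpkpApA => ttttkpkpkpkpA => ttttkpkpkpkpk

A => tApA   [A → t A p A]
tApA => ttApApA   [A → t A p A]
ttApApA => tttApApApA   [A → t A p A]
tttApApApA => ttttApApApApA   [A → t A p A]
ttttApApApApA => ttttkpApApApA   [A → k]
ttttkpApApApA => ttttkpkpApApA   [A → k]
ttttkpkpApApA => ttttkpkpkpApA   [A → k]
ttttkpkpkpApA => ttttkpkpkpkpA   [A → k]
ttttkpkpkpkpA => ttttkpkpkpkpk   [A → k]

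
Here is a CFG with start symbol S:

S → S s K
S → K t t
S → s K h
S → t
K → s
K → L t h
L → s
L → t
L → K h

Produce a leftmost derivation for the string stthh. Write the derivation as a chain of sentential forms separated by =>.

S=>sKh=>sLthh=>stthh

S => sKh   [S → s K h]
sKh => sLthh   [K → L t h]
sLthh => stthh   [L → t]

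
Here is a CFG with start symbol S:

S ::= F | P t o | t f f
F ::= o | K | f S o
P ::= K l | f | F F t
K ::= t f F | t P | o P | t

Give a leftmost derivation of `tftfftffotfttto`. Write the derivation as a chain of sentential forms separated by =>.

S => Pto   [S ::= P t o]
Pto => FFtto   [P ::= F F t]
FFtto => KFtto   [F ::= K]
KFtto => tfFFtto   [K ::= t f F]
tfFFtto => tfKFtto   [F ::= K]
tfKFtto => tftfFFtto   [K ::= t f F]
tftfFFtto => tftffSoFtto   [F ::= f S o]
tftffSoFtto => tftfftffoFtto   [S ::= t f f]
tftfftffoFtto => tftfftffoKtto   [F ::= K]
tftfftffoKtto => tftfftffotfFtto   [K ::= t f F]
tftfftffotfFtto => tftfftffotfKtto   [F ::= K]
tftfftffotfKtto => tftfftffotfttto   [K ::= t]

S => Pto => FFtto => KFtto => tfFFtto => tfKFtto => tftfFFtto => tftffSoFtto => tftfftffoFtto => tftfftffoKtto => tftfftffotfFtto => tftfftffotfKtto => tftfftffotfttto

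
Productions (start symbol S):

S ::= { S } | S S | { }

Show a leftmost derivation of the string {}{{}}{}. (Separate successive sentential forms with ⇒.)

S ⇒ SS   [S ::= S S]
SS ⇒ SSS   [S ::= S S]
SSS ⇒ {}SS   [S ::= { }]
{}SS ⇒ {}{S}S   [S ::= { S }]
{}{S}S ⇒ {}{{}}S   [S ::= { }]
{}{{}}S ⇒ {}{{}}{}   [S ::= { }]

S ⇒ SS ⇒ SSS ⇒ {}SS ⇒ {}{S}S ⇒ {}{{}}S ⇒ {}{{}}{}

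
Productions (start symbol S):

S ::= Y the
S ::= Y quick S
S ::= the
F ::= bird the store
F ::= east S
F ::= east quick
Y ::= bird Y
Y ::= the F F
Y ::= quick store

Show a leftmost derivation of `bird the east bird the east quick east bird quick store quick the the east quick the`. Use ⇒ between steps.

S ⇒ Y the ⇒ bird Y the ⇒ bird the F F the ⇒ bird the east S F the ⇒ bird the east Y the F the ⇒ bird the east bird Y the F the ⇒ bird the east bird the F F the F the ⇒ bird the east bird the east quick F the F the ⇒ bird the east bird the east quick east S the F the ⇒ bird the east bird the east quick east Y quick S the F the ⇒ bird the east bird the east quick east bird Y quick S the F the ⇒ bird the east bird the east quick east bird quick store quick S the F the ⇒ bird the east bird the east quick east bird quick store quick the the F the ⇒ bird the east bird the east quick east bird quick store quick the the east quick the

S ⇒ Y the   [S ::= Y the]
Y the ⇒ bird Y the   [Y ::= bird Y]
bird Y the ⇒ bird the F F the   [Y ::= the F F]
bird the F F the ⇒ bird the east S F the   [F ::= east S]
bird the east S F the ⇒ bird the east Y the F the   [S ::= Y the]
bird the east Y the F the ⇒ bird the east bird Y the F the   [Y ::= bird Y]
bird the east bird Y the F the ⇒ bird the east bird the F F the F the   [Y ::= the F F]
bird the east bird the F F the F the ⇒ bird the east bird the east quick F the F the   [F ::= east quick]
bird the east bird the east quick F the F the ⇒ bird the east bird the east quick east S the F the   [F ::= east S]
bird the east bird the east quick east S the F the ⇒ bird the east bird the east quick east Y quick S the F the   [S ::= Y quick S]
bird the east bird the east quick east Y quick S the F the ⇒ bird the east bird the east quick east bird Y quick S the F the   [Y ::= bird Y]
bird the east bird the east quick east bird Y quick S the F the ⇒ bird the east bird the east quick east bird quick store quick S the F the   [Y ::= quick store]
bird the east bird the east quick east bird quick store quick S the F the ⇒ bird the east bird the east quick east bird quick store quick the the F the   [S ::= the]
bird the east bird the east quick east bird quick store quick the the F the ⇒ bird the east bird the east quick east bird quick store quick the the east quick the   [F ::= east quick]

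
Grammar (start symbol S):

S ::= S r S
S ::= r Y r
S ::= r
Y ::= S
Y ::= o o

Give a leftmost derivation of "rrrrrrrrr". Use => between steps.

S => SrS   [S ::= S r S]
SrS => SrSrS   [S ::= S r S]
SrSrS => SrSrSrS   [S ::= S r S]
SrSrSrS => SrSrSrSrS   [S ::= S r S]
SrSrSrSrS => rrSrSrSrS   [S ::= r]
rrSrSrSrS => rrrrSrSrS   [S ::= r]
rrrrSrSrS => rrrrrrSrS   [S ::= r]
rrrrrrSrS => rrrrrrrrS   [S ::= r]
rrrrrrrrS => rrrrrrrrr   [S ::= r]

S => SrS => SrSrS => SrSrSrS => SrSrSrSrS => rrSrSrSrS => rrrrSrSrS => rrrrrrSrS => rrrrrrrrS => rrrrrrrrr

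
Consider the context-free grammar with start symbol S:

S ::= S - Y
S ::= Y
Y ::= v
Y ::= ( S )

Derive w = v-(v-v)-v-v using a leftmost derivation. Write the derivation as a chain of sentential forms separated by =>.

S => S-Y   [S ::= S - Y]
S-Y => S-Y-Y   [S ::= S - Y]
S-Y-Y => S-Y-Y-Y   [S ::= S - Y]
S-Y-Y-Y => Y-Y-Y-Y   [S ::= Y]
Y-Y-Y-Y => v-Y-Y-Y   [Y ::= v]
v-Y-Y-Y => v-(S)-Y-Y   [Y ::= ( S )]
v-(S)-Y-Y => v-(S-Y)-Y-Y   [S ::= S - Y]
v-(S-Y)-Y-Y => v-(Y-Y)-Y-Y   [S ::= Y]
v-(Y-Y)-Y-Y => v-(v-Y)-Y-Y   [Y ::= v]
v-(v-Y)-Y-Y => v-(v-v)-Y-Y   [Y ::= v]
v-(v-v)-Y-Y => v-(v-v)-v-Y   [Y ::= v]
v-(v-v)-v-Y => v-(v-v)-v-v   [Y ::= v]

S => S-Y => S-Y-Y => S-Y-Y-Y => Y-Y-Y-Y => v-Y-Y-Y => v-(S)-Y-Y => v-(S-Y)-Y-Y => v-(Y-Y)-Y-Y => v-(v-Y)-Y-Y => v-(v-v)-Y-Y => v-(v-v)-v-Y => v-(v-v)-v-v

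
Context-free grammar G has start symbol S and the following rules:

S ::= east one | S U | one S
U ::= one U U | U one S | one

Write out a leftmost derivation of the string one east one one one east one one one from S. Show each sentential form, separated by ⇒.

S ⇒ S U ⇒ one S U ⇒ one S U U ⇒ one S U U U ⇒ one east one U U U ⇒ one east one U one S U U ⇒ one east one one one S U U ⇒ one east one one one east one U U ⇒ one east one one one east one one U ⇒ one east one one one east one one one

S ⇒ S U   [S ::= S U]
S U ⇒ one S U   [S ::= one S]
one S U ⇒ one S U U   [S ::= S U]
one S U U ⇒ one S U U U   [S ::= S U]
one S U U U ⇒ one east one U U U   [S ::= east one]
one east one U U U ⇒ one east one U one S U U   [U ::= U one S]
one east one U one S U U ⇒ one east one one one S U U   [U ::= one]
one east one one one S U U ⇒ one east one one one east one U U   [S ::= east one]
one east one one one east one U U ⇒ one east one one one east one one U   [U ::= one]
one east one one one east one one U ⇒ one east one one one east one one one   [U ::= one]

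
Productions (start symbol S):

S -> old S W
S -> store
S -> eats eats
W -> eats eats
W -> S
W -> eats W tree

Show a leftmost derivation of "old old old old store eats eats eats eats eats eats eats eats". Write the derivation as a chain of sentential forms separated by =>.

S => old S W   [S -> old S W]
old S W => old old S W W   [S -> old S W]
old old S W W => old old old S W W W   [S -> old S W]
old old old S W W W => old old old old S W W W W   [S -> old S W]
old old old old S W W W W => old old old old store W W W W   [S -> store]
old old old old store W W W W => old old old old store eats eats W W W   [W -> eats eats]
old old old old store eats eats W W W => old old old old store eats eats eats eats W W   [W -> eats eats]
old old old old store eats eats eats eats W W => old old old old store eats eats eats eats eats eats W   [W -> eats eats]
old old old old store eats eats eats eats eats eats W => old old old old store eats eats eats eats eats eats eats eats   [W -> eats eats]

S => old S W => old old S W W => old old old S W W W => old old old old S W W W W => old old old old store W W W W => old old old old store eats eats W W W => old old old old store eats eats eats eats W W => old old old old store eats eats eats eats eats eats W => old old old old store eats eats eats eats eats eats eats eats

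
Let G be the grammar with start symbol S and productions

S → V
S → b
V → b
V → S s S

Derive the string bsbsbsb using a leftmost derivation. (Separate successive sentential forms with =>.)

S=>V=>SsS=>VsS=>bsS=>bsV=>bsSsS=>bsVsS=>bsSsSsS=>bsbsSsS=>bsbsbsS=>bsbsbsb

S => V   [S → V]
V => SsS   [V → S s S]
SsS => VsS   [S → V]
VsS => bsS   [V → b]
bsS => bsV   [S → V]
bsV => bsSsS   [V → S s S]
bsSsS => bsVsS   [S → V]
bsVsS => bsSsSsS   [V → S s S]
bsSsSsS => bsbsSsS   [S → b]
bsbsSsS => bsbsbsS   [S → b]
bsbsbsS => bsbsbsb   [S → b]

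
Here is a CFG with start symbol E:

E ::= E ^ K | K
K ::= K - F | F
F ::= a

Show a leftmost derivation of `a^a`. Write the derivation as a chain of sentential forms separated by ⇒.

E⇒E^K⇒K^K⇒F^K⇒a^K⇒a^F⇒a^a

E ⇒ E^K   [E ::= E ^ K]
E^K ⇒ K^K   [E ::= K]
K^K ⇒ F^K   [K ::= F]
F^K ⇒ a^K   [F ::= a]
a^K ⇒ a^F   [K ::= F]
a^F ⇒ a^a   [F ::= a]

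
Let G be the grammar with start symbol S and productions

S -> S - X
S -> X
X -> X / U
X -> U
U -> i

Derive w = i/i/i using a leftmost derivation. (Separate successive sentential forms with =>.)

S => X   [S -> X]
X => X/U   [X -> X / U]
X/U => X/U/U   [X -> X / U]
X/U/U => U/U/U   [X -> U]
U/U/U => i/U/U   [U -> i]
i/U/U => i/i/U   [U -> i]
i/i/U => i/i/i   [U -> i]

S => X => X/U => X/U/U => U/U/U => i/U/U => i/i/U => i/i/i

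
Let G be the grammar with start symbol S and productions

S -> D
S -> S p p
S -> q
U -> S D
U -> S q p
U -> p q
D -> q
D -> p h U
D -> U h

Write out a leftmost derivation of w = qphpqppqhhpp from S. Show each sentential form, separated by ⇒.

S⇒Spp⇒Dpp⇒Uhpp⇒SDhpp⇒DDhpp⇒qDhpp⇒qUhhpp⇒qSDhhpp⇒qSppDhhpp⇒qDppDhhpp⇒qphUppDhhpp⇒qphpqppDhhpp⇒qphpqppqhhpp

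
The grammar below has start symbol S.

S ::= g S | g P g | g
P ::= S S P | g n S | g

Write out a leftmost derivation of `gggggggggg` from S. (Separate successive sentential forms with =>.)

S => gS   [S ::= g S]
gS => ggS   [S ::= g S]
ggS => gggPg   [S ::= g P g]
gggPg => gggSSPg   [P ::= S S P]
gggSSPg => ggggPgSPg   [S ::= g P g]
ggggPgSPg => ggggggSPg   [P ::= g]
ggggggSPg => gggggggSPg   [S ::= g S]
gggggggSPg => ggggggggPg   [S ::= g]
ggggggggPg => gggggggggg   [P ::= g]

S => gS => ggS => gggPg => gggSSPg => ggggPgSPg => ggggggSPg => gggggggSPg => ggggggggPg => gggggggggg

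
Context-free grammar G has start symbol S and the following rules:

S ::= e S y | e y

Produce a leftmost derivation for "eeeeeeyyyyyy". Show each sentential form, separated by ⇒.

S ⇒ eSy ⇒ eeSyy ⇒ eeeSyyy ⇒ eeeeSyyyy ⇒ eeeeeSyyyyy ⇒ eeeeeeyyyyyy

S ⇒ eSy   [S ::= e S y]
eSy ⇒ eeSyy   [S ::= e S y]
eeSyy ⇒ eeeSyyy   [S ::= e S y]
eeeSyyy ⇒ eeeeSyyyy   [S ::= e S y]
eeeeSyyyy ⇒ eeeeeSyyyyy   [S ::= e S y]
eeeeeSyyyyy ⇒ eeeeeeyyyyyy   [S ::= e y]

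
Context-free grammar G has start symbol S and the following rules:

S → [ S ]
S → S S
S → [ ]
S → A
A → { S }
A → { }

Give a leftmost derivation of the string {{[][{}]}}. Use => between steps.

S => A => {S} => {A} => {{S}} => {{SS}} => {{[]S}} => {{[][S]}} => {{[][A]}} => {{[][{}]}}

S => A   [S → A]
A => {S}   [A → { S }]
{S} => {A}   [S → A]
{A} => {{S}}   [A → { S }]
{{S}} => {{SS}}   [S → S S]
{{SS}} => {{[]S}}   [S → [ ]]
{{[]S}} => {{[][S]}}   [S → [ S ]]
{{[][S]}} => {{[][A]}}   [S → A]
{{[][A]}} => {{[][{}]}}   [A → { }]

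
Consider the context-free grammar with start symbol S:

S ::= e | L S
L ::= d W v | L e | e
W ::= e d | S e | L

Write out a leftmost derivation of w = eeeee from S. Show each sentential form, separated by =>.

S => LS   [S ::= L S]
LS => LeS   [L ::= L e]
LeS => LeeS   [L ::= L e]
LeeS => LeeeS   [L ::= L e]
LeeeS => eeeeS   [L ::= e]
eeeeS => eeeee   [S ::= e]

S => LS => LeS => LeeS => LeeeS => eeeeS => eeeee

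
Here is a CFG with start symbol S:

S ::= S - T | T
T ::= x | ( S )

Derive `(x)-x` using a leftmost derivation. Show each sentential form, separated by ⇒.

S⇒S-T⇒T-T⇒(S)-T⇒(T)-T⇒(x)-T⇒(x)-x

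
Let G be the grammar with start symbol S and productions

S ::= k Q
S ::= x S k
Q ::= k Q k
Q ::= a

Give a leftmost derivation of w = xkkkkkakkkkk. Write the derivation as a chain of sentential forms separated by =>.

S=>xSk=>xkQk=>xkkQkk=>xkkkQkkk=>xkkkkQkkkk=>xkkkkkQkkkkk=>xkkkkkakkkkk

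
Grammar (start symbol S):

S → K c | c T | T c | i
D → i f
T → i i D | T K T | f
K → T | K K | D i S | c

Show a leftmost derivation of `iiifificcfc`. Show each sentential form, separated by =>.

S => Tc => TKTc => iiDKTc => iiifKTc => iiifDiSTc => iiififiSTc => iiififiKcTc => iiifificcTc => iiifificcfc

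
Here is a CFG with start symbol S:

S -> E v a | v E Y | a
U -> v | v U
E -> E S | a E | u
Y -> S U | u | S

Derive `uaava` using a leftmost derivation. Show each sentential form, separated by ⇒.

S⇒Eva⇒ESva⇒ESSva⇒uSSva⇒uaSva⇒uaava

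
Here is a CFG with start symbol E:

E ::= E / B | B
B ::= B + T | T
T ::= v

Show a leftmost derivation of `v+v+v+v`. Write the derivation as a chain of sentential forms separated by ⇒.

E ⇒ B ⇒ B+T ⇒ B+T+T ⇒ B+T+T+T ⇒ T+T+T+T ⇒ v+T+T+T ⇒ v+v+T+T ⇒ v+v+v+T ⇒ v+v+v+v

E ⇒ B   [E ::= B]
B ⇒ B+T   [B ::= B + T]
B+T ⇒ B+T+T   [B ::= B + T]
B+T+T ⇒ B+T+T+T   [B ::= B + T]
B+T+T+T ⇒ T+T+T+T   [B ::= T]
T+T+T+T ⇒ v+T+T+T   [T ::= v]
v+T+T+T ⇒ v+v+T+T   [T ::= v]
v+v+T+T ⇒ v+v+v+T   [T ::= v]
v+v+v+T ⇒ v+v+v+v   [T ::= v]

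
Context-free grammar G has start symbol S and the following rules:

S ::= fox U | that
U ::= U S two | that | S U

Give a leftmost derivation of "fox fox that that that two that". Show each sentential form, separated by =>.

S => fox U => fox S U => fox fox U U => fox fox S U U => fox fox that U U => fox fox that U S two U => fox fox that that S two U => fox fox that that that two U => fox fox that that that two that

S => fox U   [S ::= fox U]
fox U => fox S U   [U ::= S U]
fox S U => fox fox U U   [S ::= fox U]
fox fox U U => fox fox S U U   [U ::= S U]
fox fox S U U => fox fox that U U   [S ::= that]
fox fox that U U => fox fox that U S two U   [U ::= U S two]
fox fox that U S two U => fox fox that that S two U   [U ::= that]
fox fox that that S two U => fox fox that that that two U   [S ::= that]
fox fox that that that two U => fox fox that that that two that   [U ::= that]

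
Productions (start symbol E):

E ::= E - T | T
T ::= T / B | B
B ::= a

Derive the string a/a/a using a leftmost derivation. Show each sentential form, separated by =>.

E=>T=>T/B=>T/B/B=>B/B/B=>a/B/B=>a/a/B=>a/a/a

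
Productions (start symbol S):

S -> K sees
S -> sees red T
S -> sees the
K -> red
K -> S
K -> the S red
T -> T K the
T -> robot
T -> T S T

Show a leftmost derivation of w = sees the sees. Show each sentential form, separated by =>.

S => K sees => S sees => sees the sees

S => K sees   [S -> K sees]
K sees => S sees   [K -> S]
S sees => sees the sees   [S -> sees the]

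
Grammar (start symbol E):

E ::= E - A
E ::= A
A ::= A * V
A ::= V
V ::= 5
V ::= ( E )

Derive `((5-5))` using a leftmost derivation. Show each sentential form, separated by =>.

E=>A=>V=>(E)=>(A)=>(V)=>((E))=>((E-A))=>((A-A))=>((V-A))=>((5-A))=>((5-V))=>((5-5))

E => A   [E ::= A]
A => V   [A ::= V]
V => (E)   [V ::= ( E )]
(E) => (A)   [E ::= A]
(A) => (V)   [A ::= V]
(V) => ((E))   [V ::= ( E )]
((E)) => ((E-A))   [E ::= E - A]
((E-A)) => ((A-A))   [E ::= A]
((A-A)) => ((V-A))   [A ::= V]
((V-A)) => ((5-A))   [V ::= 5]
((5-A)) => ((5-V))   [A ::= V]
((5-V)) => ((5-5))   [V ::= 5]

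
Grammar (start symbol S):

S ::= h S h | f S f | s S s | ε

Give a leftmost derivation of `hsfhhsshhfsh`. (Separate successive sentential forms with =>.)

S => hSh => hsSsh => hsfSfsh => hsfhShfsh => hsfhhShhfsh => hsfhhsSshhfsh => hsfhhsshhfsh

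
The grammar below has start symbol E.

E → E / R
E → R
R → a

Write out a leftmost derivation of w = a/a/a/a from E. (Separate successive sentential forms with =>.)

E => E/R   [E → E / R]
E/R => E/R/R   [E → E / R]
E/R/R => E/R/R/R   [E → E / R]
E/R/R/R => R/R/R/R   [E → R]
R/R/R/R => a/R/R/R   [R → a]
a/R/R/R => a/a/R/R   [R → a]
a/a/R/R => a/a/a/R   [R → a]
a/a/a/R => a/a/a/a   [R → a]

E => E/R => E/R/R => E/R/R/R => R/R/R/R => a/R/R/R => a/a/R/R => a/a/a/R => a/a/a/a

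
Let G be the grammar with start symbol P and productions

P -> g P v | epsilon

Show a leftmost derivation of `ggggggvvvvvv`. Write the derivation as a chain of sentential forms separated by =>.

P => gPv   [P -> g P v]
gPv => ggPvv   [P -> g P v]
ggPvv => gggPvvv   [P -> g P v]
gggPvvv => ggggPvvvv   [P -> g P v]
ggggPvvvv => gggggPvvvvv   [P -> g P v]
gggggPvvvvv => ggggggPvvvvvv   [P -> g P v]
ggggggPvvvvvv => ggggggvvvvvv   [P -> epsilon]

P=>gPv=>ggPvv=>gggPvvv=>ggggPvvvv=>gggggPvvvvv=>ggggggPvvvvvv=>ggggggvvvvvv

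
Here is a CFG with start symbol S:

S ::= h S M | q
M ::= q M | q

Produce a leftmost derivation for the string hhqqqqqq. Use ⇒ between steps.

S ⇒ hSM ⇒ hhSMM ⇒ hhqMM ⇒ hhqqMM ⇒ hhqqqMM ⇒ hhqqqqMM ⇒ hhqqqqqM ⇒ hhqqqqqq

S ⇒ hSM   [S ::= h S M]
hSM ⇒ hhSMM   [S ::= h S M]
hhSMM ⇒ hhqMM   [S ::= q]
hhqMM ⇒ hhqqMM   [M ::= q M]
hhqqMM ⇒ hhqqqMM   [M ::= q M]
hhqqqMM ⇒ hhqqqqMM   [M ::= q M]
hhqqqqMM ⇒ hhqqqqqM   [M ::= q]
hhqqqqqM ⇒ hhqqqqqq   [M ::= q]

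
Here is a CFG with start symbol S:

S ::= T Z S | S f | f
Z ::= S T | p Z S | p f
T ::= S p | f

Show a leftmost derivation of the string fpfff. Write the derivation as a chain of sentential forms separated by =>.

S => TZS => fZS => fpfS => fpfSf => fpfff

S => TZS   [S ::= T Z S]
TZS => fZS   [T ::= f]
fZS => fpfS   [Z ::= p f]
fpfS => fpfSf   [S ::= S f]
fpfSf => fpfff   [S ::= f]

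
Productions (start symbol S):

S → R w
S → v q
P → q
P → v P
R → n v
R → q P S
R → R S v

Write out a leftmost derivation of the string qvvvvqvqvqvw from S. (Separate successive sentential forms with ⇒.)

S ⇒ Rw ⇒ RSvw ⇒ qPSSvw ⇒ qvPSSvw ⇒ qvvPSSvw ⇒ qvvvPSSvw ⇒ qvvvvPSSvw ⇒ qvvvvqSSvw ⇒ qvvvvqvqSvw ⇒ qvvvvqvqvqvw

S ⇒ Rw   [S → R w]
Rw ⇒ RSvw   [R → R S v]
RSvw ⇒ qPSSvw   [R → q P S]
qPSSvw ⇒ qvPSSvw   [P → v P]
qvPSSvw ⇒ qvvPSSvw   [P → v P]
qvvPSSvw ⇒ qvvvPSSvw   [P → v P]
qvvvPSSvw ⇒ qvvvvPSSvw   [P → v P]
qvvvvPSSvw ⇒ qvvvvqSSvw   [P → q]
qvvvvqSSvw ⇒ qvvvvqvqSvw   [S → v q]
qvvvvqvqSvw ⇒ qvvvvqvqvqvw   [S → v q]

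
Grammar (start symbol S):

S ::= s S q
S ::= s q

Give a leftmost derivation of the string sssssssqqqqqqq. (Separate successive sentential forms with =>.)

S => sSq => ssSqq => sssSqqq => ssssSqqqq => sssssSqqqqq => ssssssSqqqqqq => sssssssqqqqqqq

S => sSq   [S ::= s S q]
sSq => ssSqq   [S ::= s S q]
ssSqq => sssSqqq   [S ::= s S q]
sssSqqq => ssssSqqqq   [S ::= s S q]
ssssSqqqq => sssssSqqqqq   [S ::= s S q]
sssssSqqqqq => ssssssSqqqqqq   [S ::= s S q]
ssssssSqqqqqq => sssssssqqqqqqq   [S ::= s q]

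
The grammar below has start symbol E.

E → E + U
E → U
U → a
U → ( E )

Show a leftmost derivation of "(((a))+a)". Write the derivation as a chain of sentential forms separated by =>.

E => U => (E) => (E+U) => (U+U) => ((E)+U) => ((U)+U) => (((E))+U) => (((U))+U) => (((a))+U) => (((a))+a)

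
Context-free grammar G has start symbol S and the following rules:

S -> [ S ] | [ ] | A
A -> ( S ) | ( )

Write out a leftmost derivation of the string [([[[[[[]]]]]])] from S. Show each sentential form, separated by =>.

S => [S]   [S -> [ S ]]
[S] => [A]   [S -> A]
[A] => [(S)]   [A -> ( S )]
[(S)] => [([S])]   [S -> [ S ]]
[([S])] => [([[S]])]   [S -> [ S ]]
[([[S]])] => [([[[S]]])]   [S -> [ S ]]
[([[[S]]])] => [([[[[S]]]])]   [S -> [ S ]]
[([[[[S]]]])] => [([[[[[S]]]]])]   [S -> [ S ]]
[([[[[[S]]]]])] => [([[[[[[]]]]]])]   [S -> [ ]]

S => [S] => [A] => [(S)] => [([S])] => [([[S]])] => [([[[S]]])] => [([[[[S]]]])] => [([[[[[S]]]]])] => [([[[[[[]]]]]])]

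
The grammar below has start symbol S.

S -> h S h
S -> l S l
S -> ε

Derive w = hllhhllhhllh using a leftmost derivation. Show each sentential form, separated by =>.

S => hSh => hlSlh => hllSllh => hllhShllh => hllhhShhllh => hllhhlSlhhllh => hllhhllhhllh

S => hSh   [S -> h S h]
hSh => hlSlh   [S -> l S l]
hlSlh => hllSllh   [S -> l S l]
hllSllh => hllhShllh   [S -> h S h]
hllhShllh => hllhhShhllh   [S -> h S h]
hllhhShhllh => hllhhlSlhhllh   [S -> l S l]
hllhhlSlhhllh => hllhhllhhllh   [S -> ε]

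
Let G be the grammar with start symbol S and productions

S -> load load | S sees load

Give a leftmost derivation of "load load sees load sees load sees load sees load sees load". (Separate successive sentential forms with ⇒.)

S ⇒ S sees load   [S -> S sees load]
S sees load ⇒ S sees load sees load   [S -> S sees load]
S sees load sees load ⇒ S sees load sees load sees load   [S -> S sees load]
S sees load sees load sees load ⇒ S sees load sees load sees load sees load   [S -> S sees load]
S sees load sees load sees load sees load ⇒ S sees load sees load sees load sees load sees load   [S -> S sees load]
S sees load sees load sees load sees load sees load ⇒ load load sees load sees load sees load sees load sees load   [S -> load load]

S ⇒ S sees load ⇒ S sees load sees load ⇒ S sees load sees load sees load ⇒ S sees load sees load sees load sees load ⇒ S sees load sees load sees load sees load sees load ⇒ load load sees load sees load sees load sees load sees load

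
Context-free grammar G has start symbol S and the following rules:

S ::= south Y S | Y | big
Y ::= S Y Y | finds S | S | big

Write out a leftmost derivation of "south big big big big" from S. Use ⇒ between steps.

S ⇒ south Y S ⇒ south S Y Y S ⇒ south big Y Y S ⇒ south big big Y S ⇒ south big big big S ⇒ south big big big big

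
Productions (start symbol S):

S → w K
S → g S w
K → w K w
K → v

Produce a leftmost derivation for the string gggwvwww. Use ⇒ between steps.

S⇒gSw⇒ggSww⇒gggSwww⇒gggwKwww⇒gggwvwww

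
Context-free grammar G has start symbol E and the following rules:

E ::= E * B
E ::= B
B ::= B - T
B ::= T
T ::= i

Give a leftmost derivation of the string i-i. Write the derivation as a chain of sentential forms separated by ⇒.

E ⇒ B ⇒ B-T ⇒ T-T ⇒ i-T ⇒ i-i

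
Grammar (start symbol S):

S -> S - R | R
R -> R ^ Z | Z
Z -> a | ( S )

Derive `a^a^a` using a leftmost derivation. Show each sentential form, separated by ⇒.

S ⇒ R   [S -> R]
R ⇒ R^Z   [R -> R ^ Z]
R^Z ⇒ R^Z^Z   [R -> R ^ Z]
R^Z^Z ⇒ Z^Z^Z   [R -> Z]
Z^Z^Z ⇒ a^Z^Z   [Z -> a]
a^Z^Z ⇒ a^a^Z   [Z -> a]
a^a^Z ⇒ a^a^a   [Z -> a]

S ⇒ R ⇒ R^Z ⇒ R^Z^Z ⇒ Z^Z^Z ⇒ a^Z^Z ⇒ a^a^Z ⇒ a^a^a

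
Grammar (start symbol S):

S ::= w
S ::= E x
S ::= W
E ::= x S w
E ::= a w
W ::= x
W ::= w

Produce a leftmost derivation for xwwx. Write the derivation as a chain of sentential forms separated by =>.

S => Ex => xSwx => xWwx => xwwx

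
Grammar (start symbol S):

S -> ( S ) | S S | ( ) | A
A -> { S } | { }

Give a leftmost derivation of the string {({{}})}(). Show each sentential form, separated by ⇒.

S ⇒ SS ⇒ AS ⇒ {S}S ⇒ {(S)}S ⇒ {(A)}S ⇒ {({S})}S ⇒ {({A})}S ⇒ {({{}})}S ⇒ {({{}})}()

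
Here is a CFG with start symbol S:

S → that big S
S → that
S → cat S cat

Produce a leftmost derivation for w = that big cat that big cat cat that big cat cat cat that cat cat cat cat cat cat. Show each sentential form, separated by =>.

S => that big S   [S → that big S]
that big S => that big cat S cat   [S → cat S cat]
that big cat S cat => that big cat that big S cat   [S → that big S]
that big cat that big S cat => that big cat that big cat S cat cat   [S → cat S cat]
that big cat that big cat S cat cat => that big cat that big cat cat S cat cat cat   [S → cat S cat]
that big cat that big cat cat S cat cat cat => that big cat that big cat cat that big S cat cat cat   [S → that big S]
that big cat that big cat cat that big S cat cat cat => that big cat that big cat cat that big cat S cat cat cat cat   [S → cat S cat]
that big cat that big cat cat that big cat S cat cat cat cat => that big cat that big cat cat that big cat cat S cat cat cat cat cat   [S → cat S cat]
that big cat that big cat cat that big cat cat S cat cat cat cat cat => that big cat that big cat cat that big cat cat cat S cat cat cat cat cat cat   [S → cat S cat]
that big cat that big cat cat that big cat cat cat S cat cat cat cat cat cat => that big cat that big cat cat that big cat cat cat that cat cat cat cat cat cat   [S → that]

S => that big S => that big cat S cat => that big cat that big S cat => that big cat that big cat S cat cat => that big cat that big cat cat S cat cat cat => that big cat that big cat cat that big S cat cat cat => that big cat that big cat cat that big cat S cat cat cat cat => that big cat that big cat cat that big cat cat S cat cat cat cat cat => that big cat that big cat cat that big cat cat cat S cat cat cat cat cat cat => that big cat that big cat cat that big cat cat cat that cat cat cat cat cat cat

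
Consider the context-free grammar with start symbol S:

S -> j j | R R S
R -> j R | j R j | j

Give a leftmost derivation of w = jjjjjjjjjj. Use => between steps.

S => RRS => jRRS => jjRRS => jjjRS => jjjjRjS => jjjjjRjS => jjjjjjRjS => jjjjjjjjS => jjjjjjjjjj

S => RRS   [S -> R R S]
RRS => jRRS   [R -> j R]
jRRS => jjRRS   [R -> j R]
jjRRS => jjjRS   [R -> j]
jjjRS => jjjjRjS   [R -> j R j]
jjjjRjS => jjjjjRjS   [R -> j R]
jjjjjRjS => jjjjjjRjS   [R -> j R]
jjjjjjRjS => jjjjjjjjS   [R -> j]
jjjjjjjjS => jjjjjjjjjj   [S -> j j]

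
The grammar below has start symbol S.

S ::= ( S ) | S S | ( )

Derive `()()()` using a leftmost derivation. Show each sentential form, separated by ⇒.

S ⇒ SS ⇒ SSS ⇒ ()SS ⇒ ()()S ⇒ ()()()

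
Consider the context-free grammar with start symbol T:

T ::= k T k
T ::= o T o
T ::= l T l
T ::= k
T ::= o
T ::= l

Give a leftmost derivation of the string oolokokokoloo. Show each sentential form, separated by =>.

T => oTo   [T ::= o T o]
oTo => ooToo   [T ::= o T o]
ooToo => oolTloo   [T ::= l T l]
oolTloo => ooloToloo   [T ::= o T o]
ooloToloo => oolokTkoloo   [T ::= k T k]
oolokTkoloo => oolokoTokoloo   [T ::= o T o]
oolokoTokoloo => oolokokokoloo   [T ::= k]

T=>oTo=>ooToo=>oolTloo=>ooloToloo=>oolokTkoloo=>oolokoTokoloo=>oolokokokoloo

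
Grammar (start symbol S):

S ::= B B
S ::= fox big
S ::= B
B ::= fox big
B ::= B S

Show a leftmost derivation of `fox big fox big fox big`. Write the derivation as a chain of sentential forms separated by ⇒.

S ⇒ B B ⇒ fox big B ⇒ fox big B S ⇒ fox big fox big S ⇒ fox big fox big B ⇒ fox big fox big fox big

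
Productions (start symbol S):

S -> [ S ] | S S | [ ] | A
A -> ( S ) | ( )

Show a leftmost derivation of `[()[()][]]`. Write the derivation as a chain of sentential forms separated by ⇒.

S ⇒ [S] ⇒ [SS] ⇒ [AS] ⇒ [()S] ⇒ [()SS] ⇒ [()[S]S] ⇒ [()[A]S] ⇒ [()[()]S] ⇒ [()[()][]]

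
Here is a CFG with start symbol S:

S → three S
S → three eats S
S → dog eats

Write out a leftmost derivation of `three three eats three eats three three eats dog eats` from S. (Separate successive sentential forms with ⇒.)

S ⇒ three S   [S → three S]
three S ⇒ three three eats S   [S → three eats S]
three three eats S ⇒ three three eats three eats S   [S → three eats S]
three three eats three eats S ⇒ three three eats three eats three S   [S → three S]
three three eats three eats three S ⇒ three three eats three eats three three eats S   [S → three eats S]
three three eats three eats three three eats S ⇒ three three eats three eats three three eats dog eats   [S → dog eats]

S ⇒ three S ⇒ three three eats S ⇒ three three eats three eats S ⇒ three three eats three eats three S ⇒ three three eats three eats three three eats S ⇒ three three eats three eats three three eats dog eats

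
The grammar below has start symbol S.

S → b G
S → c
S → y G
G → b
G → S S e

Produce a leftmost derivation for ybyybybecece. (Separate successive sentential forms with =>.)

S=>yG=>ySSe=>ybGSe=>ybSSeSe=>ybyGSeSe=>ybySSeSeSe=>ybyyGSeSeSe=>ybyybSeSeSe=>ybyybyGeSeSe=>ybyybybeSeSe=>ybyybybeceSe=>ybyybybecece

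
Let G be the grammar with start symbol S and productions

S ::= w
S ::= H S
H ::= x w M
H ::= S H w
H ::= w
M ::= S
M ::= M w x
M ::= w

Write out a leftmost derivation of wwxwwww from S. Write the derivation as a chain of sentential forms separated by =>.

S => HS   [S ::= H S]
HS => wS   [H ::= w]
wS => wHS   [S ::= H S]
wHS => wSHwS   [H ::= S H w]
wSHwS => wwHwS   [S ::= w]
wwHwS => wwxwMwS   [H ::= x w M]
wwxwMwS => wwxwwwS   [M ::= w]
wwxwwwS => wwxwwww   [S ::= w]

S => HS => wS => wHS => wSHwS => wwHwS => wwxwMwS => wwxwwwS => wwxwwww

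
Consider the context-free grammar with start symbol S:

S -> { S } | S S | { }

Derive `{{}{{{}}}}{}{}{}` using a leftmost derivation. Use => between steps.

S => SS => SSS => SSSS => {S}SSS => {SS}SSS => {{}S}SSS => {{}{S}}SSS => {{}{{S}}}SSS => {{}{{{}}}}SSS => {{}{{{}}}}{}SS => {{}{{{}}}}{}{}S => {{}{{{}}}}{}{}{}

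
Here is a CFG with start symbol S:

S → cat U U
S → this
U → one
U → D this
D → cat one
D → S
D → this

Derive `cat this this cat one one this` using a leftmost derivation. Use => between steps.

S => cat U U => cat D this U => cat this this U => cat this this D this => cat this this S this => cat this this cat U U this => cat this this cat one U this => cat this this cat one one this

S => cat U U   [S → cat U U]
cat U U => cat D this U   [U → D this]
cat D this U => cat this this U   [D → this]
cat this this U => cat this this D this   [U → D this]
cat this this D this => cat this this S this   [D → S]
cat this this S this => cat this this cat U U this   [S → cat U U]
cat this this cat U U this => cat this this cat one U this   [U → one]
cat this this cat one U this => cat this this cat one one this   [U → one]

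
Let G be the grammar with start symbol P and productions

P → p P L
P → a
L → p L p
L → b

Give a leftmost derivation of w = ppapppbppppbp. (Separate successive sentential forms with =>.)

P => pPL => ppPLL => ppaLL => ppapLpL => ppappLppL => ppapppLpppL => ppapppbpppL => ppapppbppppLp => ppapppbppppbp

P => pPL   [P → p P L]
pPL => ppPLL   [P → p P L]
ppPLL => ppaLL   [P → a]
ppaLL => ppapLpL   [L → p L p]
ppapLpL => ppappLppL   [L → p L p]
ppappLppL => ppapppLpppL   [L → p L p]
ppapppLpppL => ppapppbpppL   [L → b]
ppapppbpppL => ppapppbppppLp   [L → p L p]
ppapppbppppLp => ppapppbppppbp   [L → b]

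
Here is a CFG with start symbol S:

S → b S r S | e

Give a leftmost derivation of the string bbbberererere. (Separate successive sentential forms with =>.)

S => bSrS => bbSrSrS => bbbSrSrSrS => bbbbSrSrSrSrS => bbbberSrSrSrS => bbbbererSrSrS => bbbberererSrS => bbbbererererS => bbbberererere

S => bSrS   [S → b S r S]
bSrS => bbSrSrS   [S → b S r S]
bbSrSrS => bbbSrSrSrS   [S → b S r S]
bbbSrSrSrS => bbbbSrSrSrSrS   [S → b S r S]
bbbbSrSrSrSrS => bbbberSrSrSrS   [S → e]
bbbberSrSrSrS => bbbbererSrSrS   [S → e]
bbbbererSrSrS => bbbberererSrS   [S → e]
bbbberererSrS => bbbbererererS   [S → e]
bbbbererererS => bbbberererere   [S → e]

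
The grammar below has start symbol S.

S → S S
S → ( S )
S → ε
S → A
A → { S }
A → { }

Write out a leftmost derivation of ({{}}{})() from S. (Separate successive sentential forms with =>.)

S => SS => SSS => (S)SS => (SS)SS => (AS)SS => ({S}S)SS => ({A}S)SS => ({{S}}S)SS => ({{}}S)SS => ({{}}A)SS => ({{}}{})SS => ({{}}{})(S)S => ({{}}{})()S => ({{}}{})()

S => SS   [S → S S]
SS => SSS   [S → S S]
SSS => (S)SS   [S → ( S )]
(S)SS => (SS)SS   [S → S S]
(SS)SS => (AS)SS   [S → A]
(AS)SS => ({S}S)SS   [A → { S }]
({S}S)SS => ({A}S)SS   [S → A]
({A}S)SS => ({{S}}S)SS   [A → { S }]
({{S}}S)SS => ({{}}S)SS   [S → ε]
({{}}S)SS => ({{}}A)SS   [S → A]
({{}}A)SS => ({{}}{})SS   [A → { }]
({{}}{})SS => ({{}}{})(S)S   [S → ( S )]
({{}}{})(S)S => ({{}}{})()S   [S → ε]
({{}}{})()S => ({{}}{})()   [S → ε]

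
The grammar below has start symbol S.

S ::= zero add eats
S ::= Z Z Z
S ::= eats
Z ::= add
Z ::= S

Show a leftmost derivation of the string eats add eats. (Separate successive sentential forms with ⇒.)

S ⇒ Z Z Z   [S ::= Z Z Z]
Z Z Z ⇒ S Z Z   [Z ::= S]
S Z Z ⇒ eats Z Z   [S ::= eats]
eats Z Z ⇒ eats add Z   [Z ::= add]
eats add Z ⇒ eats add S   [Z ::= S]
eats add S ⇒ eats add eats   [S ::= eats]

S ⇒ Z Z Z ⇒ S Z Z ⇒ eats Z Z ⇒ eats add Z ⇒ eats add S ⇒ eats add eats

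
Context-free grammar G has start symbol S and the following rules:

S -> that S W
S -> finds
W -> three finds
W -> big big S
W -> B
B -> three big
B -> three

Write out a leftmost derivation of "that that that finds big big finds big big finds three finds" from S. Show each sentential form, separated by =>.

S => that S W => that that S W W => that that that S W W W => that that that finds W W W => that that that finds big big S W W => that that that finds big big finds W W => that that that finds big big finds big big S W => that that that finds big big finds big big finds W => that that that finds big big finds big big finds three finds

S => that S W   [S -> that S W]
that S W => that that S W W   [S -> that S W]
that that S W W => that that that S W W W   [S -> that S W]
that that that S W W W => that that that finds W W W   [S -> finds]
that that that finds W W W => that that that finds big big S W W   [W -> big big S]
that that that finds big big S W W => that that that finds big big finds W W   [S -> finds]
that that that finds big big finds W W => that that that finds big big finds big big S W   [W -> big big S]
that that that finds big big finds big big S W => that that that finds big big finds big big finds W   [S -> finds]
that that that finds big big finds big big finds W => that that that finds big big finds big big finds three finds   [W -> three finds]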